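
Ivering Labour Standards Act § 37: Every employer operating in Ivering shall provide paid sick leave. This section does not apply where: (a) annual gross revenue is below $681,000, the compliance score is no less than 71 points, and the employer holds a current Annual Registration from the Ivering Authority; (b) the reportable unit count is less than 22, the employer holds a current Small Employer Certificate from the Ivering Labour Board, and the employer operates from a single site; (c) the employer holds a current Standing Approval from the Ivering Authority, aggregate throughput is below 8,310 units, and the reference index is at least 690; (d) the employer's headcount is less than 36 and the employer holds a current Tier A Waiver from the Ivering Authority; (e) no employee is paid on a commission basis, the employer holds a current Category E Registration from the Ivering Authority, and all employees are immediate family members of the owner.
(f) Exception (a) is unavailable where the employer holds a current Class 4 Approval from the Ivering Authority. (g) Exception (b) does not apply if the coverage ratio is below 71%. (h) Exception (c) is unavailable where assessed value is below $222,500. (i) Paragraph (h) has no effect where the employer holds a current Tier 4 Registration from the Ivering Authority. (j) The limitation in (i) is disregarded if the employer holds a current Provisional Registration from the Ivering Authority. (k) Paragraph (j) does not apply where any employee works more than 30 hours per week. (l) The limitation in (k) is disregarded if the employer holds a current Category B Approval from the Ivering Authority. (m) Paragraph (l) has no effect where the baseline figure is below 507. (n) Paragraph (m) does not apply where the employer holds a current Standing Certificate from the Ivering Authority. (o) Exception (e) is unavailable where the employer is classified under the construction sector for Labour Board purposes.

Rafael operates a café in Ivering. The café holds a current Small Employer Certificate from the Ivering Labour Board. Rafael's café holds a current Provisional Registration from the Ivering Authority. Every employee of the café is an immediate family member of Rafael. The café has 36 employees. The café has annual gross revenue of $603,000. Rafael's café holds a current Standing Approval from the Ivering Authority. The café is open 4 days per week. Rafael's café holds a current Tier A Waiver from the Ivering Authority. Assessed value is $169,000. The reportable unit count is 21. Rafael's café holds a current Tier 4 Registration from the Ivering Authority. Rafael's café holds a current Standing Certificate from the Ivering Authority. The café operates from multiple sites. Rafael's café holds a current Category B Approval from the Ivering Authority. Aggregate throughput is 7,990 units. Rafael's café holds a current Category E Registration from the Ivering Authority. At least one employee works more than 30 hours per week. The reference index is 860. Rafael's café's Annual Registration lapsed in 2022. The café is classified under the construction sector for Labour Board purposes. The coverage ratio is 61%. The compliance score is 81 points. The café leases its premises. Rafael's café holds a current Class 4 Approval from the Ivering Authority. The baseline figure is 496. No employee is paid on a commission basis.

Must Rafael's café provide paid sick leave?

Exception (a) does not apply: no current Annual Registration is held.
Exception (b) fails — the employer operates from multiple sites.
Exception (c) is satisfied on its face — a current Standing Approval is held; aggregate throughput is 7,990 units, below the 8,310 units limit; the reference index is 860, meeting the 690 threshold. But: (h) applies — assessed value is $169,000, below the $222,500 limit. (i) is triggered (a current Tier 4 Registration is held), but is overridden by (j): (j) is engaged — a current Provisional Registration is held. (k) would limit (j) — at least one employee exceeds 30 hours/week — but (l) sets (k) aside: (l) is triggered — a current Category B Approval is held. (m) would limit (l) — the baseline figure is 496, below the 507 limit — but (n) sets (m) aside: (n) is engaged — a current Standing Certificate is held. Exception (c) does not apply.
Exception (d) fails — the employer's headcount is 36, not less than 36.
All of (e)'s requirements are met (no employee is paid on commission; a current Category E Registration is held; every employee is an immediate family member). Turning to paragraph (o): (o) operates against (e): the café is classified under the construction sector. So (e) is unavailable.
None of the exceptions is available; § 37 applies in full.

Yes — Rafael's café must provide paid sick leave.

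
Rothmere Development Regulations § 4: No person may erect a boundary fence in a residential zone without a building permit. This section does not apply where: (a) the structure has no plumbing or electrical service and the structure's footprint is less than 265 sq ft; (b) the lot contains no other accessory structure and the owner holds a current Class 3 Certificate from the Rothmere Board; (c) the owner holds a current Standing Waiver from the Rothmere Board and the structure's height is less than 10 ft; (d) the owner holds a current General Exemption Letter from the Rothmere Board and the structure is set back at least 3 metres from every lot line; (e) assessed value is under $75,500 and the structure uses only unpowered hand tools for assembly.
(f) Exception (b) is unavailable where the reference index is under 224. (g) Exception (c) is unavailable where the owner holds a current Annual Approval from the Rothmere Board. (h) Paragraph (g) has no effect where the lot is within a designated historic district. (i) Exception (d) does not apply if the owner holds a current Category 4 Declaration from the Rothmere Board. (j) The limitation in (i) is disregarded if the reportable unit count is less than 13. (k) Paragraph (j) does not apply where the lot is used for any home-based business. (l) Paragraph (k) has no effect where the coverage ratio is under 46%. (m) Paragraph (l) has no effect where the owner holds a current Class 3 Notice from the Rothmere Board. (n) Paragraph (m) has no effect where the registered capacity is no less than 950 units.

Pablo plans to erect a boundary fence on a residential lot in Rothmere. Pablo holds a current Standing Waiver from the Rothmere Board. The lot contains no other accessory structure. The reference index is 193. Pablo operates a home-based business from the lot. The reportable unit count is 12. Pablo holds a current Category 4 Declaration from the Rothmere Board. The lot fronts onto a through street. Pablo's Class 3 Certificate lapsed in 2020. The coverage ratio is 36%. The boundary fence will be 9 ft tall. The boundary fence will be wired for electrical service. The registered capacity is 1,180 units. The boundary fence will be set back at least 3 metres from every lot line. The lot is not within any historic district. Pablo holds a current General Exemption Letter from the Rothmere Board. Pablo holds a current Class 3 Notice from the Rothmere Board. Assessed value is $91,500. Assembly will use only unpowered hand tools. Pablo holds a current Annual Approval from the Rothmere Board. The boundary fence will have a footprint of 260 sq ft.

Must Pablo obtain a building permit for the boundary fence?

No — exception (d) applies; Pablo does not need a building permit.

Exception (a) fails — electrical service is planned.
Exception (b) requires that the owner holds a current Class 3 Certificate from the Rothmere Board; but no current Class 3 Certificate is held, so (b) is unavailable.
All of (c)'s requirements are met (a current Standing Waiver is held; the structure's height is 9 ft, less than the 10 ft limit). However, paragraphs (g)–(h) must be considered: (g) operates against (c): a current Annual Approval is held. (h) is not triggered (the lot is not in a historic district), so (g) stands. (c) is therefore removed.
Exception (d) is satisfied on its face — a current General Exemption Letter is held; the setback is at least 3 m on every side. Considering the limiting provisions: (i) is engaged (a current Category 4 Declaration is held), but is displaced by (j): (j) is triggered — the reportable unit count is 12, less than the 13 limit. (k) is triggered (a home-based business operates on the lot), but is itself disapplied by (l): (l) operates against (k): the coverage ratio is 36%, under the 46% limit. (m) is engaged (a current Class 3 Notice is held), but is displaced by (n): (n) operates against (m): the registered capacity is 1,180 units, meeting the 950 units threshold. (d) remains available.
Exception (e) requires that assessed value is under $75,500; but assessed value is $91,500, not under $75,500, so (e) is unavailable.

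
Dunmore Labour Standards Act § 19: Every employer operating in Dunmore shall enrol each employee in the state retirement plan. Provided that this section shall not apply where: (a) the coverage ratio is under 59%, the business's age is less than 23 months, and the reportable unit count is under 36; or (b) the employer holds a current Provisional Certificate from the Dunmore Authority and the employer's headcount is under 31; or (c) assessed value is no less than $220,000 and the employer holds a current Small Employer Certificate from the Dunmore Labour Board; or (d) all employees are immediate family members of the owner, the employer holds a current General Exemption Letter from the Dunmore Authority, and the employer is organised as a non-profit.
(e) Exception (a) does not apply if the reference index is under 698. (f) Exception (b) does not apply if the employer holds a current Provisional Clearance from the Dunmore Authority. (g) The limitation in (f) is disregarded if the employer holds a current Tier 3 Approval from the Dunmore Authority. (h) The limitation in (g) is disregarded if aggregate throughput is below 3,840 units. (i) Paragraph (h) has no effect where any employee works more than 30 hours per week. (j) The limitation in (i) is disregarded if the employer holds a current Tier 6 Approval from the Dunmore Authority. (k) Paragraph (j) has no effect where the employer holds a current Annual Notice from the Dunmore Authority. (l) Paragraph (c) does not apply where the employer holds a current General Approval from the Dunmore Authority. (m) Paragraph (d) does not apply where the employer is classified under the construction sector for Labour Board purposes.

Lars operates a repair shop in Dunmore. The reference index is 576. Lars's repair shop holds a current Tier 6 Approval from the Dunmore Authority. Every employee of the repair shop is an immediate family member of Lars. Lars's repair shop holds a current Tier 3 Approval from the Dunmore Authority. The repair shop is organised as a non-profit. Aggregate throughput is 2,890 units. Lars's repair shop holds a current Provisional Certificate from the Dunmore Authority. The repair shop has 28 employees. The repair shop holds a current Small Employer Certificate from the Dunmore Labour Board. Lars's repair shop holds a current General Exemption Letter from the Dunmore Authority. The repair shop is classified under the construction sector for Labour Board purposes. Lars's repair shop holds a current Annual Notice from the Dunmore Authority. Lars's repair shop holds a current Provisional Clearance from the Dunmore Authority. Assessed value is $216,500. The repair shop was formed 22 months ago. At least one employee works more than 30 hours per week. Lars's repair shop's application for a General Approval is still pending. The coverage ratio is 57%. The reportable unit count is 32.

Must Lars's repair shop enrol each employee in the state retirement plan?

No — exception (b) applies; Lars's repair shop is not required to enrol each employee in the state retirement plan.

Exception (a): the coverage ratio is 57%, under the 59% limit; the business's age is 22 months, less than the 23 months limit; the reportable unit count is 32, under the 36 limit — every condition holds. Turning to paragraph (e): (e) is engaged — the reference index is 576, under the 698 limit. Exception (a) does not apply.
Exception (b)'s conditions are all satisfied: a current Provisional Certificate is held; the employer's headcount is 28, under the 31 limit. Considering the limiting provisions: (f) is engaged (a current Provisional Clearance is held), but yields to (g): (g) operates against (f): a current Tier 3 Approval is held. (h) is triggered (aggregate throughput is 2,890 units, below the 3,840 units limit), but yields to (i): (i) operates — at least one employee exceeds 30 hours/week. (j) is engaged (a current Tier 6 Approval is held), but is overridden by (k): (k) operates against (j): a current Annual Notice is held. Exception (b) stands.
Exception (c) requires that assessed value is no less than $220,000; but assessed value is $216,500, short of $220,000, so (c) is unavailable.
Exception (d) is satisfied on its face — every employee is an immediate family member; a current General Exemption Letter is held; the employer is a non-profit. But: (m) is engaged — the repair shop is classified under the construction sector. So (d) is unavailable.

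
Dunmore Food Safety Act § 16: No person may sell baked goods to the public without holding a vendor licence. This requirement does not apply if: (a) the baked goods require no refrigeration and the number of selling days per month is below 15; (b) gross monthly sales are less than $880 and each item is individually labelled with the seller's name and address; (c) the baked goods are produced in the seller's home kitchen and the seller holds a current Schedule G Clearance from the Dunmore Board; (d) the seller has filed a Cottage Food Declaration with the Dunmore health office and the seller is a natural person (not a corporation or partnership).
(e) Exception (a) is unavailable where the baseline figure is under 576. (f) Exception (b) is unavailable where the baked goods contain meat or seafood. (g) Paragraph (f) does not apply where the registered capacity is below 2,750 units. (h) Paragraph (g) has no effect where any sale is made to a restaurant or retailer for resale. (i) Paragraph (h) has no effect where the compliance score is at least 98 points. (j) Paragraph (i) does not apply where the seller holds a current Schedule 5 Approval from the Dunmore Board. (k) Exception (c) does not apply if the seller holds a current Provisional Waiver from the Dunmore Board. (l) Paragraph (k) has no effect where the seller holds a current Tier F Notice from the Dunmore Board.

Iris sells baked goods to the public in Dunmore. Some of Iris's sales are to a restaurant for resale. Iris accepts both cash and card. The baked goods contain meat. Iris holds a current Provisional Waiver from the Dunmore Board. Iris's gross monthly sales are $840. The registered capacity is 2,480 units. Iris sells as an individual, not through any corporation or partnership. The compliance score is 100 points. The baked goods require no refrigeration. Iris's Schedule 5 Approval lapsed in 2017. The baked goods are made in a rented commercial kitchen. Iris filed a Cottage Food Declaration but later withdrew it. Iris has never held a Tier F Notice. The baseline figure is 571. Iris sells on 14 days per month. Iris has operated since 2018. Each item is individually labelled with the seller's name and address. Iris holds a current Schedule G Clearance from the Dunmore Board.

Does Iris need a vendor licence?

No — exception (b) applies; Iris is not required to hold a vendor licence.

All of (a)'s requirements are met (the baked goods are shelf-stable; the number of selling days per month is 14, below the 15 limit). Turning to paragraph (e): (e) is triggered — the baseline figure is 571, under the 576 limit. Exception (a) does not apply.
Exception (b): gross monthly sales are $840, less than the $880 limit; items are individually labelled — every condition holds. Considering the limiting provisions: (f) applies (the baked goods contain meat), but is itself disapplied by (g): (g) is triggered — the registered capacity is 2,480 units, below the 2,750 units limit. (h) would limit (g) — some sales are to a restaurant for resale — but (i) sets (h) aside: (i) operates against (h): the compliance score is 100 points, meeting the 98 points threshold. (j) is not triggered (the Schedule 5 Approval is not current), so (i) stands. Exception (b) stands.
Exception (c) does not apply: the baked goods are made in a commercial kitchen, not a home kitchen.
Exception (d) requires that the seller has filed a Cottage Food Declaration with the Dunmore health office; but the Cottage Food Declaration was withdrawn, so (d) is unavailable.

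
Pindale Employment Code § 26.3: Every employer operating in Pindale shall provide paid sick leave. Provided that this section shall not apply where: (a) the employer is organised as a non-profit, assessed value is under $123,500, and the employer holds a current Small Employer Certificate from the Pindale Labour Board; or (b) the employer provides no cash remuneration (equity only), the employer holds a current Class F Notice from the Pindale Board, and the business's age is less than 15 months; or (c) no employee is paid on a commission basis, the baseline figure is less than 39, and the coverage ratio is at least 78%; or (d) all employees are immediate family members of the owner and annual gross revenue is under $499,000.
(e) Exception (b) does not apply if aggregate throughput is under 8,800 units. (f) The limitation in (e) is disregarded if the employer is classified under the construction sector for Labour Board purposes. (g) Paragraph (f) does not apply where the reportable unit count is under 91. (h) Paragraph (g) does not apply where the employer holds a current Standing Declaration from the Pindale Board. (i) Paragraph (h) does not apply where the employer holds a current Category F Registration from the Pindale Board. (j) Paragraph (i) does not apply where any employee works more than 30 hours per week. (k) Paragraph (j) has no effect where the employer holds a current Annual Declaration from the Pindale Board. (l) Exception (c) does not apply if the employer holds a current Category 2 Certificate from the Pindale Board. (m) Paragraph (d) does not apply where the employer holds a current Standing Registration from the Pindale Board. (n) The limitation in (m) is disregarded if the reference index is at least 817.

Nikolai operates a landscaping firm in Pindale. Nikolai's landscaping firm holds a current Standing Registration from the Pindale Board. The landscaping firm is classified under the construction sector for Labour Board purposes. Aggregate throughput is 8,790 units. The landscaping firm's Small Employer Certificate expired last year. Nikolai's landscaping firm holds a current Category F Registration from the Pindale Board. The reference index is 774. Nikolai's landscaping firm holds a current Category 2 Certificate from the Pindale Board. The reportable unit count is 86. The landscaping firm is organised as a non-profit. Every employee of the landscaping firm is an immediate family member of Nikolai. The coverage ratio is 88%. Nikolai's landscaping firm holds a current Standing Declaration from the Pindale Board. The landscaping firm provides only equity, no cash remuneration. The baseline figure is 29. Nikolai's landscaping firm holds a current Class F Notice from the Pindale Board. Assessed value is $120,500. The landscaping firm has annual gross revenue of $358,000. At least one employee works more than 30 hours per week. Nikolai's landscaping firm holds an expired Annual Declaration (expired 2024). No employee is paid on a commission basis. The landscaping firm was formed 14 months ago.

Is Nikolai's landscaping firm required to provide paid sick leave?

Exception (a) does not apply: the Small Employer Certificate has expired.
Exception (b): remuneration is equity-only; a current Class F Notice is held; the business's age is 14 months, less than the 15 months limit — every condition holds. As to paragraphs (e)–(k): (e) is engaged (aggregate throughput is 8,790 units, under the 8,800 units limit), but is set aside by (f): (f) applies — the landscaping firm is classified under the construction sector. (g) applies (the reportable unit count is 86, under the 91 limit), but is overridden by (h): (h) applies — a current Standing Declaration is held. (i) applies (a current Category F Registration is held), but is set aside by (j): (j) operates — at least one employee exceeds 30 hours/week. (k), which would lift (j), is not triggered — there is no Annual Declaration in force. So (b) applies.
Exception (c)'s conditions are all satisfied: no employee is paid on commission; the baseline figure is 29, less than the 39 limit; the coverage ratio is 88%, meeting the 78% threshold. But applying paragraph (l): (l) operates against (c): a current Category 2 Certificate is held. So (c) is unavailable.
Exception (d): every employee is an immediate family member; annual gross revenue is $358,000, under the $499,000 limit — every condition holds. But applying paragraphs (m)–(n): (m) operates against (d): a current Standing Registration is held. (n), which would lift (m), is not engaged — the reference index is 774, short of 817. Exception (d) does not apply.

No — exception (b) applies; Nikolai's landscaping firm is not required to provide paid sick leave.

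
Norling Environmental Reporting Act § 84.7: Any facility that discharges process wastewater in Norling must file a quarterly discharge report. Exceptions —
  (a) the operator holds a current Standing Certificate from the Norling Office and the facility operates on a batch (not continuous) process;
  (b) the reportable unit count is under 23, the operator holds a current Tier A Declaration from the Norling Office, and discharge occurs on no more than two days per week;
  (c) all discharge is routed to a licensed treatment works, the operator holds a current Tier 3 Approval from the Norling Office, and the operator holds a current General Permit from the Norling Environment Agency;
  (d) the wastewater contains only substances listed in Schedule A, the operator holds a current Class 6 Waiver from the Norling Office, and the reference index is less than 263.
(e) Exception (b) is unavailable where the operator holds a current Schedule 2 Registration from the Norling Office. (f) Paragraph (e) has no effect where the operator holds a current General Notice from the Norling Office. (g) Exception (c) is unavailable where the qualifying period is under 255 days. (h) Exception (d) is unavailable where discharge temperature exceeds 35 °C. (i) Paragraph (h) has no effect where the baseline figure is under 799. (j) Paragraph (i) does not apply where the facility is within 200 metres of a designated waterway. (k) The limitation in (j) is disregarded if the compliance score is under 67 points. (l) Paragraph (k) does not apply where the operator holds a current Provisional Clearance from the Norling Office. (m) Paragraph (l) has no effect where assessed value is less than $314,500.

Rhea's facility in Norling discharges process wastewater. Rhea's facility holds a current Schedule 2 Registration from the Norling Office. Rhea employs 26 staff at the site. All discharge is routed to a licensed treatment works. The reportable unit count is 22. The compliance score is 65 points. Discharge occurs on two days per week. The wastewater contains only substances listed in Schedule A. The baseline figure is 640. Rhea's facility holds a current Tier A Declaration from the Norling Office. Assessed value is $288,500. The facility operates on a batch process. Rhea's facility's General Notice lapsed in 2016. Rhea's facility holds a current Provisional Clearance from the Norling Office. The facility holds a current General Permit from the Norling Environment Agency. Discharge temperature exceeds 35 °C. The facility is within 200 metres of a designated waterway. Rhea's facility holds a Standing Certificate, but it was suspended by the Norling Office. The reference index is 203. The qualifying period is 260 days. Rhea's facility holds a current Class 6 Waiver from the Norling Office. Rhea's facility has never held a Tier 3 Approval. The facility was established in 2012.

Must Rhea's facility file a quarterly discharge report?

Exception (a) requires that the operator holds a current Standing Certificate from the Norling Office; but no current Standing Certificate is held, so (a) is unavailable.
Exception (b): the reportable unit count is 22, under the 23 limit; a current Tier A Declaration is held; discharge occurs on no more than two days per week — every condition holds. Turning to paragraphs (e)–(f): (e) operates — a current Schedule 2 Registration is held. (f) does not operate here (the General Notice is not current), so (e) stands. Exception (b) does not apply.
Exception (c) requires that the operator holds a current Tier 3 Approval from the Norling Office; but no current Tier 3 Approval is held, so (c) is unavailable.
Exception (d)'s conditions are all satisfied: the wastewater is Schedule-A-only; a current Class 6 Waiver is held; the reference index is 203, less than the 263 limit. As to paragraphs (h)–(m): (h) is triggered (discharge temperature exceeds 35 °C), but is set aside by (i): (i) is engaged — the baseline figure is 640, under the 799 limit. (j) is triggered (the facility is within 200 m of a designated waterway), but yields to (k): (k) operates — the compliance score is 65 points, under the 67 points limit. (l) would limit (k) — a current Provisional Clearance is held — but (m) sets (l) aside: (m) operates against (l): assessed value is $288,500, less than the $314,500 limit. So (d) applies.

No — exception (d) applies; Rhea's facility is not required to file a quarterly discharge report.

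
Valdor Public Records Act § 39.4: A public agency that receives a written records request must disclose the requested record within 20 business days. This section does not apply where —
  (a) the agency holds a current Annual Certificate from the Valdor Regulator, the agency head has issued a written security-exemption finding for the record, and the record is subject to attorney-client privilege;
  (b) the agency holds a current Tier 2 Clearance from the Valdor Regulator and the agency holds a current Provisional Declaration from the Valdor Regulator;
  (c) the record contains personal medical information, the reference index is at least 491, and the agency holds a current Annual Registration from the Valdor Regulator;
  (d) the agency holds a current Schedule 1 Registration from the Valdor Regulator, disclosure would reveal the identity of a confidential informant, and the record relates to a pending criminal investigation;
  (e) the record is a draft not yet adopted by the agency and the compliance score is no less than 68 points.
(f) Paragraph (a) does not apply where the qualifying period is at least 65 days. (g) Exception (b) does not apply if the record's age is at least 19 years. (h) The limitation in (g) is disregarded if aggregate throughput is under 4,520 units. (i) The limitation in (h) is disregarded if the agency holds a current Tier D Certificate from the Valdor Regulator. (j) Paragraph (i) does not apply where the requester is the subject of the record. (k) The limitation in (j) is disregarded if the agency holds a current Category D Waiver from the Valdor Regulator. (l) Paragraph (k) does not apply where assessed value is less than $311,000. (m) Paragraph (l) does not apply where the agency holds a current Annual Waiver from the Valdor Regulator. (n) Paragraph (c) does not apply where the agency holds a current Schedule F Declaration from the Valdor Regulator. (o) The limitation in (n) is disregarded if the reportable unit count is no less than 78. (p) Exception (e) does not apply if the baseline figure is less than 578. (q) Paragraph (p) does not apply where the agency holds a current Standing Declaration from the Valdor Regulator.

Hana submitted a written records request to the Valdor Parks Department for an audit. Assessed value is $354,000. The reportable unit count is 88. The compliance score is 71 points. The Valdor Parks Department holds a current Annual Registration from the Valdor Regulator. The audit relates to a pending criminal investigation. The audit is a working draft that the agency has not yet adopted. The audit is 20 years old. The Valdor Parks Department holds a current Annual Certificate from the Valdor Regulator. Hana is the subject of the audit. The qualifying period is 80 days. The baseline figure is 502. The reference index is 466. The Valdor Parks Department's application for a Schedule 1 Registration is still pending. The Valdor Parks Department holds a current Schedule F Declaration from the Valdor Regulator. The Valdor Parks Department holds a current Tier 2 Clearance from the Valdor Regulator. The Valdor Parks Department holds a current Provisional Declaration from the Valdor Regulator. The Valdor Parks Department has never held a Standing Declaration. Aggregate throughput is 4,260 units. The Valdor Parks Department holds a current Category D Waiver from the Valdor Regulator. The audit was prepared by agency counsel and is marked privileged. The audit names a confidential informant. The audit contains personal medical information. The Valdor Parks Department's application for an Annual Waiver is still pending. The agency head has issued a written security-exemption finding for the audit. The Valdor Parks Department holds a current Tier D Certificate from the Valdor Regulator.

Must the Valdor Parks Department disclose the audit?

Exception (a): a current Annual Certificate is held; a written security-exemption finding has been issued; the audit is privileged — every condition holds. However, paragraph (f) must be considered: (f) operates against (a): the qualifying period is 80 days, meeting the 65 days threshold. (a) is therefore removed.
All of (b)'s requirements are met (a current Tier 2 Clearance is held; a current Provisional Declaration is held). Turning to paragraphs (g)–(m): (g) operates — the record's age is 20 years, meeting the 19 years threshold. (h) applies (aggregate throughput is 4,260 units, under the 4,520 units limit), but is set aside by (i): (i) is triggered — a current Tier D Certificate is held. (j) operates (Hana is the subject of the audit), but yields to (k): (k) operates — a current Category D Waiver is held. (l), which would lift (k), is not engaged — assessed value is $354,000, not less than $311,000. (b) is therefore removed.
Exception (c) fails — the reference index is 466, short of 491.
Exception (d) requires that the agency holds a current Schedule 1 Registration from the Valdor Regulator; but no current Schedule 1 Registration is held, so (d) is unavailable.
Exception (e)'s conditions are all satisfied: the audit is an unadopted draft; the compliance score is 71 points, meeting the 68 points threshold. However, paragraphs (p)–(q) must be considered: (p) is triggered — the baseline figure is 502, less than the 578 limit. (q) is not triggered (no current Standing Declaration is held), so (p) stands. (e) is therefore removed.
None of the exceptions is available; § 39.4 applies in full.

Yes — the Valdor Parks Department must disclose the audit.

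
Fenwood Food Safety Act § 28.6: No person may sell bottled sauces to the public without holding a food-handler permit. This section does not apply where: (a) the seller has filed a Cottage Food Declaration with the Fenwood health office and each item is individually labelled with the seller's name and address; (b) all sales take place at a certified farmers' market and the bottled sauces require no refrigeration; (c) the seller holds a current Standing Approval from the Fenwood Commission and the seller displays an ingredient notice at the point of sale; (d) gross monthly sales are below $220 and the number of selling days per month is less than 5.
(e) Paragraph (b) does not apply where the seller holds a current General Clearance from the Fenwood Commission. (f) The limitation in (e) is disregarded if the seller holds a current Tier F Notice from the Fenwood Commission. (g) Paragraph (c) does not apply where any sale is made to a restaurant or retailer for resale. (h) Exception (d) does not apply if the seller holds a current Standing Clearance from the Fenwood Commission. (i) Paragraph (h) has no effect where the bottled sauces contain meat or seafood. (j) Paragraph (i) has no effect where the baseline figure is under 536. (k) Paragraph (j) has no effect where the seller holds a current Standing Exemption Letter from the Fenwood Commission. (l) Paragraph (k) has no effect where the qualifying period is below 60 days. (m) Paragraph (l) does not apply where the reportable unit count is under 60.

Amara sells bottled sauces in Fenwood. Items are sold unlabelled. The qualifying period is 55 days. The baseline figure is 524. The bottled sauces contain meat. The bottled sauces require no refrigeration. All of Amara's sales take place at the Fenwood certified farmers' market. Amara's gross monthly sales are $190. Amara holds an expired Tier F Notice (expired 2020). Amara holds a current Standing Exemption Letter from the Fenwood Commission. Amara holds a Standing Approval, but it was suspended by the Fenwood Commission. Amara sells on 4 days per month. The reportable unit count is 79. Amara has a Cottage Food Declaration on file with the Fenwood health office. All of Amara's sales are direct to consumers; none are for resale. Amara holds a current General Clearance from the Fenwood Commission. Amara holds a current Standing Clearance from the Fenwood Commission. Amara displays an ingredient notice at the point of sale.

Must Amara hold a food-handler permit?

Yes — Amara must hold a food-handler permit.

Exception (a) does not apply: items are sold unlabelled.
All of (b)'s requirements are met (all sales are at a certified farmers' market; the bottled sauces are shelf-stable). But applying paragraphs (e)–(f): (e) is triggered — a current General Clearance is held. (f) does not operate here (the Tier F Notice is not current), so (e) stands. (b) is therefore removed.
Exception (c) requires that the seller holds a current Standing Approval from the Fenwood Commission; but there is no Standing Approval in force, so (c) is unavailable.
Exception (d) is satisfied on its face — gross monthly sales are $190, below the $220 limit; the number of selling days per month is 4, less than the 5 limit. Turning to paragraphs (h)–(m): (h) operates against (d): a current Standing Clearance is held. (i) is triggered (the bottled sauces contain meat), but yields to (j): (j) operates — the baseline figure is 524, under the 536 limit. (k) would limit (j) — a current Standing Exemption Letter is held — but (l) sets (k) aside: (l) is triggered — the qualifying period is 55 days, below the 60 days limit. (m) does not operate here (the reportable unit count is 79, not under 60), so (l) stands. (d) is therefore removed.
No exception is made out. Amara falls within the general rule.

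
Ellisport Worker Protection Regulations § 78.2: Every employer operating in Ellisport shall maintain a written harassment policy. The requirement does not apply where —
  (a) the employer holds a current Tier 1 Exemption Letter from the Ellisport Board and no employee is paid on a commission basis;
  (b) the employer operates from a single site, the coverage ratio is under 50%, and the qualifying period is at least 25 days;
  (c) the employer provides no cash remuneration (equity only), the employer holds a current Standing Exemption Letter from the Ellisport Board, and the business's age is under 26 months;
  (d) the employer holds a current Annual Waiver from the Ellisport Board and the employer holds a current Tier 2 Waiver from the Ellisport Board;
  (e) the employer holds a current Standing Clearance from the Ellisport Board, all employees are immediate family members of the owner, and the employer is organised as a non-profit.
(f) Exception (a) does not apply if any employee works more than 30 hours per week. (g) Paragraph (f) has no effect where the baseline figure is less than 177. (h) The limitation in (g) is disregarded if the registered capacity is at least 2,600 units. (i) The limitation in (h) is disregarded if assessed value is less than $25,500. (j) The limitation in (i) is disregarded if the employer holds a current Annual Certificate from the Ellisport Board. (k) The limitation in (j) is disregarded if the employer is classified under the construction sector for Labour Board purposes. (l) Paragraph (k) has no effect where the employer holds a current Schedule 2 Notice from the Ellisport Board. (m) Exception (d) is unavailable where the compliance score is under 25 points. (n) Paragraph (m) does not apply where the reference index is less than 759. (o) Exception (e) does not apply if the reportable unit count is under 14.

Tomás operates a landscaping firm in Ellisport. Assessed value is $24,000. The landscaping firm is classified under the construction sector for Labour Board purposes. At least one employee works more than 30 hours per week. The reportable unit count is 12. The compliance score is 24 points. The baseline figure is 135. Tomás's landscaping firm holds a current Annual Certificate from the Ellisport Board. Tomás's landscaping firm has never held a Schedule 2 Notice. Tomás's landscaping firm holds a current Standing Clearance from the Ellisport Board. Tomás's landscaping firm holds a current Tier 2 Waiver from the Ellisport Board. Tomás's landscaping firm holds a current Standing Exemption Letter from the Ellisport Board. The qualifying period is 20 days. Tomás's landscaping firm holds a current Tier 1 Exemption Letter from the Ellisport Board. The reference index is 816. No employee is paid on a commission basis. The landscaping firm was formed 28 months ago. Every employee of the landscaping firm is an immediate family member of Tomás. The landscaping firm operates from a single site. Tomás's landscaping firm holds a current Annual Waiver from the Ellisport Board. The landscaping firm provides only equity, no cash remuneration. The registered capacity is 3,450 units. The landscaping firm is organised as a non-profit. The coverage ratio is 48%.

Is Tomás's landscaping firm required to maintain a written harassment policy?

Exception (a)'s conditions are all satisfied: a current Tier 1 Exemption Letter is held; no employee is paid on commission. As to paragraphs (f)–(l): (f) would limit (a) — at least one employee exceeds 30 hours/week — but (g) sets (f) aside: (g) operates against (f): the baseline figure is 135, less than the 177 limit. (h) applies (the registered capacity is 3,450 units, meeting the 2,600 units threshold), but is overridden by (i): (i) is engaged — assessed value is $24,000, less than the $25,500 limit. (j) operates (a current Annual Certificate is held), but yields to (k): (k) is engaged — the landscaping firm is classified under the construction sector. (l) is not engaged (the Schedule 2 Notice is not current), so (k) stands. So (a) applies.
Exception (b) fails — the qualifying period is 20 days, short of 25 days.
Exception (c) fails — the business's age is 28 months, not under 26 months.
Exception (d): a current Annual Waiver is held; a current Tier 2 Waiver is held — every condition holds. However, paragraphs (m)–(n) must be considered: (m) operates against (d): the compliance score is 24 points, under the 25 points limit. (n) is inapplicable (the reference index is 816, not less than 759), so (m) stands. So (d) is unavailable.
All of (e)'s requirements are met (a current Standing Clearance is held; every employee is an immediate family member; the employer is a non-profit). But applying paragraph (o): (o) operates — the reportable unit count is 12, under the 14 limit. Exception (e) does not apply.

No — exception (a) applies; Tomás's landscaping firm is not required to maintain a written harassment policy.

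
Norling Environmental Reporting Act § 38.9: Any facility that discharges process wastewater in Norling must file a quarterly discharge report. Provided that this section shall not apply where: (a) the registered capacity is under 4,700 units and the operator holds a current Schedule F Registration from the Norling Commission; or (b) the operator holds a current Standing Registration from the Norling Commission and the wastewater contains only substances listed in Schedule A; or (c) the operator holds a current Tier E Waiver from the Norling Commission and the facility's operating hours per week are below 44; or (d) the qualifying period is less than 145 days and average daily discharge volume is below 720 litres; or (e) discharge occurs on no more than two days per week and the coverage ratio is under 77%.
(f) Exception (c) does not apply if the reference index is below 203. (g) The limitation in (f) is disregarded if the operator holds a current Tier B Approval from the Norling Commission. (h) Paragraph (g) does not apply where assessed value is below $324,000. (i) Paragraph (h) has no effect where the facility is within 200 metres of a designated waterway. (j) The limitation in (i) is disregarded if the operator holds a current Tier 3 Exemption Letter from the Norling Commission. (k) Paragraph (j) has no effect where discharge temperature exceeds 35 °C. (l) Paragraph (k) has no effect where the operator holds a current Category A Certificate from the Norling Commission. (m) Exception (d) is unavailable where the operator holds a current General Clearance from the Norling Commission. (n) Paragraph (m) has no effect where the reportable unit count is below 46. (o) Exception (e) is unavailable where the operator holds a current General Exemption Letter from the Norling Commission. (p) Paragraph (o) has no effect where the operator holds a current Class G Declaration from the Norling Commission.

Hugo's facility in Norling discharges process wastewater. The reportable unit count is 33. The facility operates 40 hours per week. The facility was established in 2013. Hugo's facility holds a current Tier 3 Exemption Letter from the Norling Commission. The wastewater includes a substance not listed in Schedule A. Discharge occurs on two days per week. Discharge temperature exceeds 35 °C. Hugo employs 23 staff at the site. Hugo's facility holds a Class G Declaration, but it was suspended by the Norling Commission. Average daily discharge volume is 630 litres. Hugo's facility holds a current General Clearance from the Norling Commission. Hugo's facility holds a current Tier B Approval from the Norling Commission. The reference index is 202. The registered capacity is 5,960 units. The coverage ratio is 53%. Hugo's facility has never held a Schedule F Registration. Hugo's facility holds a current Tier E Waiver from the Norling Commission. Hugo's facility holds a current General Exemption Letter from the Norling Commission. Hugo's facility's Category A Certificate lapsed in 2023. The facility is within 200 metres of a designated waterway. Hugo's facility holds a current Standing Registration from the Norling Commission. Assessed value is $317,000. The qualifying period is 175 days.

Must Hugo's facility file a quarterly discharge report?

Exception (a) requires that the registered capacity is under 4,700 units; but the registered capacity is 5,960 units, not under 4,700 units, so (a) is unavailable.
Exception (b) requires that the wastewater contains only substances listed in Schedule A; but the wastewater includes a non-Schedule-A substance, so (b) is unavailable.
Exception (c) is satisfied on its face — a current Tier E Waiver is held; the facility's operating hours per week are 40, below the 44 limit. Applying paragraphs (f)–(l): (f) would limit (c) — the reference index is 202, below the 203 limit — but (g) sets (f) aside: (g) operates against (f): a current Tier B Approval is held. (h) applies (assessed value is $317,000, below the $324,000 limit), but is overridden by (i): (i) operates against (h): the facility is within 200 m of a designated waterway. (j) is engaged (a current Tier 3 Exemption Letter is held), but is itself disapplied by (k): (k) operates against (j): discharge temperature exceeds 35 °C. (l), which would lift (k), is inapplicable — no current Category A Certificate is held. Exception (c) stands.
Exception (d) requires that the qualifying period is less than 145 days; but the qualifying period is 175 days, not less than 145 days, so (d) is unavailable.
Exception (e)'s conditions are all satisfied: discharge occurs on no more than two days per week; the coverage ratio is 53%, under the 77% limit. However, paragraphs (o)–(p) must be considered: (o) applies — a current General Exemption Letter is held. (p) does not operate here (there is no Class G Declaration in force), so (o) stands. (e) is therefore removed.

No — exception (c) applies; Hugo's facility is not required to file a quarterly discharge report.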